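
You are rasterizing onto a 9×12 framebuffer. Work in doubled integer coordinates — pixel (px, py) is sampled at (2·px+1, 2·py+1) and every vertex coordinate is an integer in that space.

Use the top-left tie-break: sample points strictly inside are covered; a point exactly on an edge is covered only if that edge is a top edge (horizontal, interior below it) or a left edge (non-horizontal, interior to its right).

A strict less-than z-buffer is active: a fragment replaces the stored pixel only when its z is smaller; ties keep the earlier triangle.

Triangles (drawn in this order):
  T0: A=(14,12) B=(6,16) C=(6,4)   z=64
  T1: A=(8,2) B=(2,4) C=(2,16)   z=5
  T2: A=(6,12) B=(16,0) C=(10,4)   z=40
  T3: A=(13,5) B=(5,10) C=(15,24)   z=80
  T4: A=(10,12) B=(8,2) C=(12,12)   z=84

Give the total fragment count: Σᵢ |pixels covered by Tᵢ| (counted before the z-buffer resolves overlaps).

T0:
  2·area = 96
  edge (14, 12)→(6, 16): d=(-8,4) right/bottom  bias=-1
  edge (6, 16)→(6, 4): d=(0,-12) top-left  bias=+0
  edge (6, 4)→(14, 12): d=(8,8) right/bottom  bias=-1
    (1,0)@(3, 1): e=[132,-36,0] → ·  [on edge]
    (2,1)@(5, 3): e=[108,-12,0] → ·  [on edge]
    (3,2)@(7, 5): e=[84,12,0] → ·  [on edge]
    (3,3)@(7, 7): e=[68,12,16] → #
    (4,3)@(9, 7): e=[60,36,0] → ·  [on edge]
    (3,4)@(7, 9): e=[52,12,32] → #
    (4,4)@(9, 9): e=[44,36,16] → #
    (5,4)@(11, 9): e=[36,60,0] → ·  [on edge]
    (3,5)@(7, 11): e=[36,12,48] → #
    (5,5)@(11, 11): e=[20,60,16] → #
    (6,5)@(13, 11): e=[12,84,0] → ·  [on edge]
    (3,6)@(7, 13): e=[20,12,64] → #
    (7,6)@(15, 13): e=[-12,108,0] → ·  [on edge]
    (8,7)@(17, 15): e=[-36,132,0] → ·  [on edge]
  covered (10 px):
    · · · · · · · · ·
    · · · · · · · · ·
    · · · · · · · · ·
    · · · # · · · · ·
    · · · # # · · · ·
    · · · # # # · · ·
    · · · # # # · · ·
    · · · # · · · · ·
    · · · · · · · · ·
    · · · · · · · · ·
    · · · · · · · · ·
    · · · · · · · · ·
T1:
  2·area = 72  (B↔C swapped to make it positive)
  edge (8, 2)→(2, 16): d=(-6,14) right/bottom  bias=-1
  edge (2, 16)→(2, 4): d=(0,-12) top-left  bias=+0
  edge (2, 4)→(8, 2): d=(6,-2) top-left  bias=+0
    (5,0)@(11, 1): e=[-36,108,0] → ·  [on edge]
    (2,1)@(5, 3): e=[36,36,0] → #  [on edge]
    (3,1)@(7, 3): e=[8,60,4] → #
    (4,1)@(9, 3): e=[-20,84,8] → ·
    (1,2)@(3, 5): e=[52,12,8] → #
    (3,2)@(7, 5): e=[-4,60,16] → ·
    (1,3)@(3, 7): e=[40,12,20] → #
    (3,3)@(7, 7): e=[-16,60,28] → ·
    (1,4)@(3, 9): e=[28,12,32] → #
    (2,4)@(5, 9): e=[0,36,36] → ·  [on edge]
    (1,5)@(3, 11): e=[16,12,44] → #
    (2,5)@(5, 11): e=[-12,36,48] → ·
  covered (9 px):
    · · · · · · · · ·
    · · # # · · · · ·
    · # # · · · · · ·
    · # # · · · · · ·
    · # · · · · · · ·
    · # · · · · · · ·
    · # · · · · · · ·
    · · · · · · · · ·
    · · · · · · · · ·
    · · · · · · · · ·
    · · · · · · · · ·
    · · · · · · · · ·
T2:
  2·area = 32  (B↔C swapped to make it positive)
  edge (6, 12)→(10, 4): d=(4,-8) top-left  bias=+0
  edge (10, 4)→(16, 0): d=(6,-4) top-left  bias=+0
  edge (16, 0)→(6, 12): d=(-10,12) right/bottom  bias=-1
    (7,0)@(15, 1): e=[28,2,2] → #
    (8,0)@(17, 1): e=[44,10,-22] → ·
    (6,1)@(13, 3): e=[20,6,6] → #
    (7,1)@(15, 3): e=[36,14,-18] → ·
    (5,2)@(11, 5): e=[12,10,10] → #
    (6,2)@(13, 5): e=[28,18,-14] → ·
    (4,3)@(9, 7): e=[4,14,14] → #
    (5,3)@(11, 7): e=[20,22,-10] → ·
    (4,4)@(9, 9): e=[12,26,-6] → ·
  covered (4 px):
    · · · · · · · # ·
    · · · · · · # · ·
    · · · · · # · · ·
    · · · · # · · · ·
    · · · · · · · · ·
    · · · · · · · · ·
    · · · · · · · · ·
    · · · · · · · · ·
    · · · · · · · · ·
    · · · · · · · · ·
    · · · · · · · · ·
    · · · · · · · · ·
T3:
  2·area = 162  (B↔C swapped to make it positive)
  edge (13, 5)→(15, 24): d=(2,19) right/bottom  bias=-1
  edge (15, 24)→(5, 10): d=(-10,-14) top-left  bias=+0
  edge (5, 10)→(13, 5): d=(8,-5) top-left  bias=+0
    (6,2)@(13, 5): e=[0,162,0] → ·  [on edge]
    (5,3)@(11, 7): e=[42,114,6] → #
    (6,3)@(13, 7): e=[4,142,16] → #
    (7,3)@(15, 7): e=[-34,170,26] → ·
    (3,4)@(7, 9): e=[122,38,2] → #
    (4,4)@(9, 9): e=[84,66,12] → #
    (7,4)@(15, 9): e=[-30,150,42] → ·
    (3,5)@(7, 11): e=[126,18,18] → #
    (7,5)@(15, 11): e=[-26,130,58] → ·
    (3,6)@(7, 13): e=[130,-2,34] → ·
    (4,6)@(9, 13): e=[92,26,44] → #
    (7,6)@(15, 13): e=[-22,110,74] → ·
  covered (20 px):
    · · · · · · · · ·
    · · · · · · · · ·
    · · · · · · · · ·
    · · · · · # # · ·
    · · · # # # # · ·
    · · · # # # # · ·
    · · · · # # # · ·
    · · · · # # # · ·
    · · · · · # # · ·
    · · · · · · # · ·
    · · · · · · # · ·
    · · · · · · · · ·
T4:
  2·area = 20
  edge (10, 12)→(8, 2): d=(-2,-10) top-left  bias=+0
  edge (8, 2)→(12, 12): d=(4,10) right/bottom  bias=-1
  edge (12, 12)→(10, 12): d=(-2,0) right/bottom  bias=-1
    (4,2)@(9, 5): e=[4,2,14] → #
    (5,2)@(11, 5): e=[24,-18,14] → ·
    (4,3)@(9, 7): e=[0,10,10] → #  [on edge]
    (5,3)@(11, 7): e=[20,-10,10] → ·
    (4,4)@(9, 9): e=[-4,18,6] → ·
    (5,5)@(11, 11): e=[12,6,2] → #
    (6,5)@(13, 11): e=[32,-14,2] → ·
    (5,6)@(11, 13): e=[8,14,-2] → ·
    (5,8)@(11, 17): e=[0,30,-10] → ·  [on edge]
  covered (3 px):
    · · · · · · · · ·
    · · · · · · · · ·
    · · · · # · · · ·
    · · · · # · · · ·
    · · · · · · · · ·
    · · · · · # · · ·
    · · · · · · · · ·
    · · · · · · · · ·
    · · · · · · · · ·
    · · · · · · · · ·
    · · · · · · · · ·
    · · · · · · · · ·

Answer: 46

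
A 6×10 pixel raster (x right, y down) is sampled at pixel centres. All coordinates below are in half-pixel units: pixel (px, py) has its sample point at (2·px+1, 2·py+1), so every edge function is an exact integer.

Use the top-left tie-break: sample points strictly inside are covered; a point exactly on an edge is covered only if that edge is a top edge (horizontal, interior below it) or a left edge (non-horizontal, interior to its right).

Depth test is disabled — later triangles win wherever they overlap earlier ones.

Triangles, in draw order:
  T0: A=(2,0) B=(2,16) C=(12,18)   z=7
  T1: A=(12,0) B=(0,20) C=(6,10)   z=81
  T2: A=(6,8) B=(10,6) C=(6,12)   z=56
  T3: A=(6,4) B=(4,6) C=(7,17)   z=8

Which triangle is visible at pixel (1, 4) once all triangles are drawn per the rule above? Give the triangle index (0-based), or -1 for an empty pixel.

T0:
  2·area = 160  (B↔C swapped to make it positive)
  edge (2, 0)→(12, 18): d=(10,18) right/bottom  bias=-1
  edge (12, 18)→(2, 16): d=(-10,-2) top-left  bias=+0
  edge (2, 16)→(2, 0): d=(0,-16) top-left  bias=+0
    (1,1)@(3, 3): e=[12,132,16] → █
    (2,1)@(5, 3): e=[-24,136,48] → ·
    (1,2)@(3, 5): e=[32,112,16] → █
    (2,2)@(5, 5): e=[-4,116,48] → ·
    (1,3)@(3, 7): e=[52,92,16] → █
    (2,3)@(5, 7): e=[16,96,48] → █
    (3,3)@(7, 7): e=[-20,100,80] → ·
    (1,4)@(3, 9): e=[72,72,16] → █
    (3,4)@(7, 9): e=[0,80,80] → ·  [on edge]
    (1,5)@(3, 11): e=[92,52,16] → █
    (3,5)@(7, 11): e=[20,60,80] → █
    (4,5)@(9, 11): e=[-16,64,112] → ·
    (3,8)@(7, 17): e=[80,0,80] → █  [on edge]
  covered (20 px):
    · · · · · ·
    · █ · · · ·
    · █ · · · ·
    · █ █ · · ·
    · █ █ · · ·
    · █ █ █ · ·
    · █ █ █ █ ·
    · █ █ █ █ ·
    · · · █ █ █
    · · · · · ·
T1:
  degenerate (2·area = 0) — covers nothing
T2:
  2·area = 16
  edge (6, 8)→(10, 6): d=(4,-2) top-left  bias=+0
  edge (10, 6)→(6, 12): d=(-4,6) right/bottom  bias=-1
  edge (6, 12)→(6, 8): d=(0,-4) top-left  bias=+0
    (4,3)@(9, 7): e=[2,2,12] → █
    (5,3)@(11, 7): e=[6,-10,20] → ·
    (3,4)@(7, 9): e=[6,6,4] → █
    (4,4)@(9, 9): e=[10,-6,12] → ·
    (3,5)@(7, 11): e=[14,-2,4] → ·
  covered (2 px):
    · · · · · ·
    · · · · · ·
    · · · · · ·
    · · · · █ ·
    · · · █ · ·
    · · · · · ·
    · · · · · ·
    · · · · · ·
    · · · · · ·
    · · · · · ·
T3:
  2·area = 28  (B↔C swapped to make it positive)
  edge (6, 4)→(7, 17): d=(1,13) right/bottom  bias=-1
  edge (7, 17)→(4, 6): d=(-3,-11) top-left  bias=+0
  edge (4, 6)→(6, 4): d=(2,-2) top-left  bias=+0
    (4,0)@(9, 1): e=[-42,70,0] → ·  [on edge]
    (3,1)@(7, 3): e=[-14,42,0] → ·  [on edge]
    (2,2)@(5, 5): e=[14,14,0] → █  [on edge]
    (3,2)@(7, 5): e=[-12,36,4] → ·
    (1,3)@(3, 7): e=[42,-14,0] → ·  [on edge]
    (2,3)@(5, 7): e=[16,8,4] → █
    (3,3)@(7, 7): e=[-10,30,8] → ·
    (0,4)@(1, 9): e=[70,-42,0] → ·  [on edge]
    (2,4)@(5, 9): e=[18,2,8] → █
    (3,4)@(7, 9): e=[-8,24,12] → ·
    (2,5)@(5, 11): e=[20,-4,12] → ·
    (3,8)@(7, 17): e=[0,0,28] → ·  [on edge]
  covered (3 px):
    · · · · · ·
    · · · · · ·
    · · █ · · ·
    · · █ · · ·
    · · █ · · ·
    · · · · · ·
    · · · · · ·
    · · · · · ·
    · · · · · ·
    · · · · · ·

Z-buffer (winner per pixel, '.' = empty):
  . . . . . .
  . 0 . . . .
  . 0 3 . . .
  . 0 3 . 2 .
  . 0 3 2 . .
  . 0 0 0 . .
  . 0 0 0 0 .
  . 0 0 0 0 .
  . . . 0 0 0
  . . . . . .

Result: 0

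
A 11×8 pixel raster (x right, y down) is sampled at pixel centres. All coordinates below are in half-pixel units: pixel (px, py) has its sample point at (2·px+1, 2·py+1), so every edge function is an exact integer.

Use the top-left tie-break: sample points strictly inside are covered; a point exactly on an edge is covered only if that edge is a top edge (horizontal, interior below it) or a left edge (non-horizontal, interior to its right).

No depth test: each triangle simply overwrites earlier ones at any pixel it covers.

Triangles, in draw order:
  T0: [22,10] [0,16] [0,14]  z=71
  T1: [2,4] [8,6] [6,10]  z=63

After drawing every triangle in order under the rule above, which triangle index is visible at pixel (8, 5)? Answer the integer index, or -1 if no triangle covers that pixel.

T0:
  2·area = 44
  edge (22, 10)→(0, 16): d=(-22,6) right/bottom  bias=-1
  edge (0, 16)→(0, 14): d=(0,-2) top-left  bias=+0
  edge (0, 14)→(22, 10): d=(22,-4) top-left  bias=+0
    (8,5)@(17, 11): e=[8,34,2] → █
    (9,5)@(19, 11): e=[-4,38,10] → ·
    (3,6)@(7, 13): e=[24,14,6] → █
    (4,6)@(9, 13): e=[12,18,14] → █
    (5,6)@(11, 13): e=[0,22,22] → ·  [on edge]
    (8,6)@(17, 13): e=[-36,34,46] → ·
    (0,7)@(1, 15): e=[16,2,26] → █
    (1,7)@(3, 15): e=[4,6,34] → █
    (2,7)@(5, 15): e=[-8,10,42] → ·
    (3,7)@(7, 15): e=[-20,14,50] → ·
    (4,7)@(9, 15): e=[-32,18,58] → ·
  covered (5 px):
    · · · · · · · · · · ·
    · · · · · · · · · · ·
    · · · · · · · · · · ·
    · · · · · · · · · · ·
    · · · · · · · · · · ·
    · · · · · · · · █ · ·
    · · · █ █ · · · · · ·
    █ █ · · · · · · · · ·
T1:
  2·area = 28
  edge (2, 4)→(8, 6): d=(6,2) right/bottom  bias=-1
  edge (8, 6)→(6, 10): d=(-2,4) right/bottom  bias=-1
  edge (6, 10)→(2, 4): d=(-4,-6) top-left  bias=+0
    (1,2)@(3, 5): e=[4,22,2] → █
    (2,2)@(5, 5): e=[0,14,14] → ·  [on edge]
    (1,3)@(3, 7): e=[16,18,-6] → ·
    (2,3)@(5, 7): e=[12,10,6] → █
    (3,3)@(7, 7): e=[8,2,18] → █
    (4,3)@(9, 7): e=[4,-6,30] → ·
    (5,3)@(11, 7): e=[0,-14,42] → ·  [on edge]
    (2,4)@(5, 9): e=[24,6,-2] → ·
    (3,4)@(7, 9): e=[20,-2,10] → ·
    (8,4)@(17, 9): e=[0,-42,70] → ·  [on edge]
  covered (3 px):
    · · · · · · · · · · ·
    · · · · · · · · · · ·
    · █ · · · · · · · · ·
    · · █ █ · · · · · · ·
    · · · · · · · · · · ·
    · · · · · · · · · · ·
    · · · · · · · · · · ·
    · · · · · · · · · · ·

Z-buffer (winner per pixel, '.' = empty):
  . . . . . . . . . . .
  . . . . . . . . . . .
  . 1 . . . . . . . . .
  . . 1 1 . . . . . . .
  . . . . . . . . . . .
  . . . . . . . . 0 . .
  . . . 0 0 . . . . . .
  0 0 . . . . . . . . .

Final: 0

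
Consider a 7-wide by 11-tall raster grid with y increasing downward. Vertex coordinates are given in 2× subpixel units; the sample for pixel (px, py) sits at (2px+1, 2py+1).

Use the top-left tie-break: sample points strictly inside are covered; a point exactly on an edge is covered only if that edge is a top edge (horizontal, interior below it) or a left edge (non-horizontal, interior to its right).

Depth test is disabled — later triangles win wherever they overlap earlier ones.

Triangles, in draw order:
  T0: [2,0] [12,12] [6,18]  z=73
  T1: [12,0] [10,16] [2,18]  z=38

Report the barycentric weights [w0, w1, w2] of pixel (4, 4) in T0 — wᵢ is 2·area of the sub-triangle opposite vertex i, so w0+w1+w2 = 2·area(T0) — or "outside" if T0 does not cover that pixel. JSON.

T0:
  2·area = 132
  edge (2, 0)→(12, 12): d=(10,12) right/bottom  bias=-1
  edge (12, 12)→(6, 18): d=(-6,6) right/bottom  bias=-1
  edge (6, 18)→(2, 0): d=(-4,-18) top-left  bias=+0
    (1,1)@(3, 3): e=[18,108,6] → █
    (2,1)@(5, 3): e=[-6,96,42] → ·
    (1,2)@(3, 5): e=[38,96,-2] → ·
    (2,2)@(5, 5): e=[14,84,34] → █
    (3,2)@(7, 5): e=[-10,72,70] → ·
    (2,3)@(5, 7): e=[34,72,26] → █
    (3,3)@(7, 7): e=[10,60,62] → █
    (4,3)@(9, 7): e=[-14,48,98] → ·
    (2,4)@(5, 9): e=[54,60,18] → █
    (4,4)@(9, 9): e=[6,36,90] → █
    (5,4)@(11, 9): e=[-18,24,126] → ·
    (2,5)@(5, 11): e=[74,48,10] → █
    (6,5)@(13, 11): e=[-22,0,154] → ·  [on edge]
    (5,6)@(11, 13): e=[22,0,110] → ·  [on edge]
    (4,7)@(9, 15): e=[66,0,66] → ·  [on edge]
    (3,8)@(7, 17): e=[110,0,22] → ·  [on edge]
    (2,9)@(5, 19): e=[154,0,-22] → ·  [on edge]
    (1,10)@(3, 21): e=[198,0,-66] → ·  [on edge]
  covered (15 px):
    · · · · · · ·
    · █ · · · · ·
    · · █ · · · ·
    · · █ █ · · ·
    · · █ █ █ · ·
    · · █ █ █ █ ·
    · · █ █ █ · ·
    · · · █ · · ·
    · · · · · · ·
    · · · · · · ·
    · · · · · · ·
T1:
  2·area = 124
  edge (12, 0)→(10, 16): d=(-2,16) right/bottom  bias=-1
  edge (10, 16)→(2, 18): d=(-8,2) right/bottom  bias=-1
  edge (2, 18)→(12, 0): d=(10,-18) top-left  bias=+0
    (5,1)@(11, 3): e=[10,102,12] → █
    (6,1)@(13, 3): e=[-22,98,48] → ·
    (5,2)@(11, 5): e=[6,86,32] → █
    (6,2)@(13, 5): e=[-26,82,68] → ·
    (4,3)@(9, 7): e=[34,74,16] → █
    (6,3)@(13, 7): e=[-30,66,88] → ·
    (3,4)@(7, 9): e=[62,62,0] → █  [on edge]
    (5,4)@(11, 9): e=[-2,54,72] → ·
    (3,5)@(7, 11): e=[58,46,20] → █
    (5,5)@(11, 11): e=[-6,38,92] → ·
    (2,6)@(5, 13): e=[86,34,4] → █
    (5,6)@(11, 13): e=[-10,22,112] → ·
  covered (16 px):
    · · · · · · ·
    · · · · · █ ·
    · · · · · █ ·
    · · · · █ █ ·
    · · · █ █ · ·
    · · · █ █ · ·
    · · █ █ █ · ·
    · · █ █ █ · ·
    · █ █ · · · ·
    · · · · · · ·
    · · · · · · ·

Result: [36,90,6]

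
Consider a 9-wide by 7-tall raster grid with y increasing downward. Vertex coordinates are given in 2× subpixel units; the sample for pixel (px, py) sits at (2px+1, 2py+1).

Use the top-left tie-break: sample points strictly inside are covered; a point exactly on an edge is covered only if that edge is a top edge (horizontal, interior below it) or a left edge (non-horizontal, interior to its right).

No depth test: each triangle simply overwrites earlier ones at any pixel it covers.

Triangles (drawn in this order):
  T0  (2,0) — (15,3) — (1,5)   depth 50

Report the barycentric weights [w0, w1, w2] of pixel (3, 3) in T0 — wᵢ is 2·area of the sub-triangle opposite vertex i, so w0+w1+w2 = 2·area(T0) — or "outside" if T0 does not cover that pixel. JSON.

T0:
  2·area = 68
  edge (2, 0)→(15, 3): d=(13,3) right/bottom  bias=-1
  edge (15, 3)→(1, 5): d=(-14,2) right/bottom  bias=-1
  edge (1, 5)→(2, 0): d=(1,-5) top-left  bias=+0
    (1,0)@(3, 1): e=[10,52,6] → █
    (2,0)@(5, 1): e=[4,48,16] → █
    (3,0)@(7, 1): e=[-2,44,26] → ·
    (1,1)@(3, 3): e=[36,24,8] → █
    (3,1)@(7, 3): e=[24,16,28] → █
    (4,1)@(9, 3): e=[18,12,38] → █
    (5,1)@(11, 3): e=[12,8,48] → █
    (6,1)@(13, 3): e=[6,4,58] → █
    (7,1)@(15, 3): e=[0,0,68] → ·  [on edge]
    (0,2)@(1, 5): e=[68,0,0] → ·  [on edge]
    (1,2)@(3, 5): e=[62,-4,10] → ·
    (2,2)@(5, 5): e=[56,-8,20] → ·
  covered (8 px):
    · █ █ · · · · · ·
    · █ █ █ █ █ █ · ·
    · · · · · · · · ·
    · · · · · · · · ·
    · · · · · · · · ·
    · · · · · · · · ·
    · · · · · · · · ·

Result: "outside"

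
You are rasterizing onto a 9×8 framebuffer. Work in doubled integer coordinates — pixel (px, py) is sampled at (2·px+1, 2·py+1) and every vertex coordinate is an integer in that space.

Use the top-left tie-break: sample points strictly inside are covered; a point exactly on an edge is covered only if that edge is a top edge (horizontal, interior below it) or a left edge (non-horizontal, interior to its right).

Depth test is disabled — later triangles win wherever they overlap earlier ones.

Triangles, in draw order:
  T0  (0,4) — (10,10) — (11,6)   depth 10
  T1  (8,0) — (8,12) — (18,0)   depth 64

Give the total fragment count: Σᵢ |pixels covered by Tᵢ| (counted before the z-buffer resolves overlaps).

T0:
  2·area = 46  (B↔C swapped to make it positive)
  edge (0, 4)→(11, 6): d=(11,2) right/bottom  bias=-1
  edge (11, 6)→(10, 10): d=(-1,4) right/bottom  bias=-1
  edge (10, 10)→(0, 4): d=(-10,-6) top-left  bias=+0
    (1,2)@(3, 5): e=[5,33,8] → █
    (2,2)@(5, 5): e=[1,25,20] → █
    (3,2)@(7, 5): e=[-3,17,32] → ·
    (1,3)@(3, 7): e=[27,31,-12] → ·
    (2,3)@(5, 7): e=[23,23,0] → █  [on edge]
    (3,3)@(7, 7): e=[19,15,12] → █
    (4,3)@(9, 7): e=[15,7,24] → █
    (5,3)@(11, 7): e=[11,-1,36] → ·
    (2,4)@(5, 9): e=[45,21,-20] → ·
    (3,4)@(7, 9): e=[41,13,-8] → ·
    (4,4)@(9, 9): e=[37,5,4] → █
    (5,4)@(11, 9): e=[33,-3,16] → ·
    (7,6)@(15, 13): e=[69,-23,0] → ·  [on edge]
  covered (6 px):
    · · · · · · · · ·
    · · · · · · · · ·
    · █ █ · · · · · ·
    · · █ █ █ · · · ·
    · · · · █ · · · ·
    · · · · · · · · ·
    · · · · · · · · ·
    · · · · · · · · ·
T1:
  2·area = 120  (B↔C swapped to make it positive)
  edge (8, 0)→(18, 0): d=(10,0) top-left  bias=+0
  edge (18, 0)→(8, 12): d=(-10,12) right/bottom  bias=-1
  edge (8, 12)→(8, 0): d=(0,-12) top-left  bias=+0
    (4,0)@(9, 1): e=[10,98,12] → █
    (5,0)@(11, 1): e=[10,74,36] → █
    (6,0)@(13, 1): e=[10,50,60] → █
    (7,0)@(15, 1): e=[10,26,84] → █
    (8,0)@(17, 1): e=[10,2,108] → █
    (4,1)@(9, 3): e=[30,78,12] → █
    (8,1)@(17, 3): e=[30,-18,108] → ·
    (4,2)@(9, 5): e=[50,58,12] → █
    (7,2)@(15, 5): e=[50,-14,84] → ·
    (4,3)@(9, 7): e=[70,38,12] → █
    (6,3)@(13, 7): e=[70,-10,60] → ·
    (4,4)@(9, 9): e=[90,18,12] → █
  covered (15 px):
    · · · · █ █ █ █ █
    · · · · █ █ █ █ ·
    · · · · █ █ █ · ·
    · · · · █ █ · · ·
    · · · · █ · · · ·
    · · · · · · · · ·
    · · · · · · · · ·
    · · · · · · · · ·

Result: 21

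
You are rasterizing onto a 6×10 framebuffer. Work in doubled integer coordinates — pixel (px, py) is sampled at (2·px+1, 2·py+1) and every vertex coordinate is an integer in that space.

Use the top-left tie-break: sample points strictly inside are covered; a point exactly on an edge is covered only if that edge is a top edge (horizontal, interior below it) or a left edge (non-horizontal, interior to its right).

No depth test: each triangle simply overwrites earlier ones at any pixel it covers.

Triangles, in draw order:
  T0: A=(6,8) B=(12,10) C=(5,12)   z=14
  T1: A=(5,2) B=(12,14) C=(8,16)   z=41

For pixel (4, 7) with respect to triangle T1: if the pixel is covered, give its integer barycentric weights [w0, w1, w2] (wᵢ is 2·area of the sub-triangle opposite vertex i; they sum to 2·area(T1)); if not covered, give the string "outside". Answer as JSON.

T0:
  2·area = 26
  edge (6, 8)→(12, 10): d=(6,2) right/bottom  bias=-1
  edge (12, 10)→(5, 12): d=(-7,2) right/bottom  bias=-1
  edge (5, 12)→(6, 8): d=(1,-4) top-left  bias=+0
    (1,3)@(3, 7): e=[0,39,-13] → .  [on edge]
    (3,4)@(7, 9): e=[4,17,5] → X
    (4,4)@(9, 9): e=[0,13,13] → .  [on edge]
    (3,5)@(7, 11): e=[16,3,7] → X
    (4,5)@(9, 11): e=[12,-1,15] → .
    (3,6)@(7, 13): e=[28,-11,9] → .
  covered (2 px):
    . . . . . .
    . . . . . .
    . . . . . .
    . . . . . .
    . . . X . .
    . . . X . .
    . . . . . .
    . . . . . .
    . . . . . .
    . . . . . .
T1:
  2·area = 62
  edge (5, 2)→(12, 14): d=(7,12) right/bottom  bias=-1
  edge (12, 14)→(8, 16): d=(-4,2) right/bottom  bias=-1
  edge (8, 16)→(5, 2): d=(-3,-14) top-left  bias=+0
    (3,3)@(7, 7): e=[11,38,13] → X
    (4,3)@(9, 7): e=[-13,34,41] → .
    (3,4)@(7, 9): e=[25,30,7] → X
    (4,4)@(9, 9): e=[1,26,35] → X
    (5,4)@(11, 9): e=[-23,22,63] → .
    (3,5)@(7, 11): e=[39,22,1] → X
    (5,5)@(11, 11): e=[-9,14,57] → .
    (3,6)@(7, 13): e=[53,14,-5] → .
    (4,6)@(9, 13): e=[29,10,23] → X
    (5,6)@(11, 13): e=[5,6,51] → X
    (4,7)@(9, 15): e=[43,2,17] → X
    (5,7)@(11, 15): e=[19,-2,45] → .
  covered (8 px):
    . . . . . .
    . . . . . .
    . . . . . .
    . . . X . .
    . . . X X .
    . . . X X .
    . . . . X X
    . . . . X .
    . . . . . .
    . . . . . .

Result: [2,17,43]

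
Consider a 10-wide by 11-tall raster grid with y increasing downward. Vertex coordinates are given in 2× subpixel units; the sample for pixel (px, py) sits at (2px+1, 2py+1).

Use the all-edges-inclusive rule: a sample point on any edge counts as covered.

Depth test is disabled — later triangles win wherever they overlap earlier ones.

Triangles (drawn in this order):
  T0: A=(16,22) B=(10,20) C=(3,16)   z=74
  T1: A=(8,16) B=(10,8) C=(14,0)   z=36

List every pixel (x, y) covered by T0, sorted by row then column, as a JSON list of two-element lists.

T0:
  2·area = 10
  edge (16, 22)→(10, 20): d=(-6,-2) inclusive
  edge (10, 20)→(3, 16): d=(-7,-4) inclusive
  edge (3, 16)→(16, 22): d=(13,6) inclusive
    (0,8)@(1, 17): e=[0,-15,25] → ·  [on edge]
    (2,8)@(5, 17): e=[8,1,1] → █
    (3,8)@(7, 17): e=[12,9,-11] → ·
    (2,9)@(5, 19): e=[-4,-13,27] → ·
    (3,9)@(7, 19): e=[0,-5,15] → ·  [on edge]
    (4,9)@(9, 19): e=[4,3,3] → █
    (5,9)@(11, 19): e=[8,11,-9] → ·
    (4,10)@(9, 21): e=[-8,-11,29] → ·
    (6,10)@(13, 21): e=[0,5,5] → █  [on edge]
    (7,10)@(15, 21): e=[4,13,-7] → ·
  covered (3 px):
    · · · · · · · · · ·
    · · · · · · · · · ·
    · · · · · · · · · ·
    · · · · · · · · · ·
    · · · · · · · · · ·
    · · · · · · · · · ·
    · · · · · · · · · ·
    · · · · · · · · · ·
    · · █ · · · · · · ·
    · · · · █ · · · · ·
    · · · · · · █ · · ·
T1:
  2·area = 16
  edge (8, 16)→(10, 8): d=(2,-8) inclusive
  edge (10, 8)→(14, 0): d=(4,-8) inclusive
  edge (14, 0)→(8, 16): d=(-6,16) inclusive
    (5,3)@(11, 7): e=[6,4,6] → █
    (6,3)@(13, 7): e=[22,20,-26] → ·
    (5,4)@(11, 9): e=[10,12,-6] → ·
    (4,6)@(9, 13): e=[2,12,2] → █
    (5,6)@(11, 13): e=[18,28,-30] → ·
    (4,7)@(9, 15): e=[6,20,-10] → ·
  covered (2 px):
    · · · · · · · · · ·
    · · · · · · · · · ·
    · · · · · · · · · ·
    · · · · · █ · · · ·
    · · · · · · · · · ·
    · · · · · · · · · ·
    · · · · █ · · · · ·
    · · · · · · · · · ·
    · · · · · · · · · ·
    · · · · · · · · · ·
    · · · · · · · · · ·

Result: [[2,8],[4,9],[6,10]]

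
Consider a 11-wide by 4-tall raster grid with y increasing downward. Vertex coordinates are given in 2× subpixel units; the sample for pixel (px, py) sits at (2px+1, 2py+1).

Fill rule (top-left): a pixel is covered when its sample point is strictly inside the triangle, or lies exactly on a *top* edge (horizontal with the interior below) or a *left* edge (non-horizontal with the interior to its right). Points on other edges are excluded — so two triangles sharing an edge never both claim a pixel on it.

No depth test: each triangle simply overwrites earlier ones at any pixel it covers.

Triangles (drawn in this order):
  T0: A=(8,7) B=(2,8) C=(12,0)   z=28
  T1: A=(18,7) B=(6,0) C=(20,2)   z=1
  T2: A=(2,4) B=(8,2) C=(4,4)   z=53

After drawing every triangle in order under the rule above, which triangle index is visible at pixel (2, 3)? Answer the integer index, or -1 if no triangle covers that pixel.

T0:
  2·area = 38
  edge (8, 7)→(2, 8): d=(-6,1) right/bottom  bias=-1
  edge (2, 8)→(12, 0): d=(10,-8) top-left  bias=+0
  edge (12, 0)→(8, 7): d=(-4,7) right/bottom  bias=-1
    (5,0)@(11, 1): e=[33,2,3] → #
    (6,0)@(13, 1): e=[31,18,-11] → ·
    (4,1)@(9, 3): e=[23,6,9] → #
    (5,1)@(11, 3): e=[21,22,-5] → ·
    (3,2)@(7, 5): e=[13,10,15] → #
    (5,2)@(11, 5): e=[9,42,-13] → ·
    (2,3)@(5, 7): e=[3,14,21] → #
    (4,3)@(9, 7): e=[-1,46,-7] → ·
  covered (6 px):
    · · · · · # · · · · ·
    · · · · # · · · · · ·
    · · · # # · · · · · ·
    · · # # · · · · · · ·
T1:
  2·area = 74
  edge (18, 7)→(6, 0): d=(-12,-7) top-left  bias=+0
  edge (6, 0)→(20, 2): d=(14,2) right/bottom  bias=-1
  edge (20, 2)→(18, 7): d=(-2,5) right/bottom  bias=-1
    (4,0)@(9, 1): e=[9,8,57] → #
    (5,0)@(11, 1): e=[23,4,47] → #
    (6,0)@(13, 1): e=[37,0,37] → ·  [on edge]
    (4,1)@(9, 3): e=[-15,36,53] → ·
    (5,1)@(11, 3): e=[-1,32,43] → ·
    (6,1)@(13, 3): e=[13,28,33] → #
    (7,1)@(15, 3): e=[27,24,23] → #
    (8,1)@(17, 3): e=[41,20,13] → #
    (9,1)@(19, 3): e=[55,16,3] → #
    (10,1)@(21, 3): e=[69,12,-7] → ·
    (6,2)@(13, 5): e=[-11,56,29] → ·
    (7,2)@(15, 5): e=[3,52,19] → #
  covered (8 px):
    · · · · # # · · · · ·
    · · · · · · # # # # ·
    · · · · · · · # # · ·
    · · · · · · · · · · ·
T2:
  2·area = 4
  edge (2, 4)→(8, 2): d=(6,-2) top-left  bias=+0
  edge (8, 2)→(4, 4): d=(-4,2) right/bottom  bias=-1
  edge (4, 4)→(2, 4): d=(-2,0) right/bottom  bias=-1
    (5,0)@(11, 1): e=[0,-2,6] → ·  [on edge]
    (2,1)@(5, 3): e=[0,2,2] → #  [on edge]
    (3,1)@(7, 3): e=[4,-2,2] → ·
    (2,2)@(5, 5): e=[12,-6,-2] → ·
  covered (1 px):
    · · · · · · · · · · ·
    · · # · · · · · · · ·
    · · · · · · · · · · ·
    · · · · · · · · · · ·

Z-buffer (winner per pixel, '.' = empty):
  . . . . 1 1 . . . . .
  . . 2 . 0 . 1 1 1 1 .
  . . . 0 0 . . 1 1 . .
  . . 0 0 . . . . . . .

Final: 0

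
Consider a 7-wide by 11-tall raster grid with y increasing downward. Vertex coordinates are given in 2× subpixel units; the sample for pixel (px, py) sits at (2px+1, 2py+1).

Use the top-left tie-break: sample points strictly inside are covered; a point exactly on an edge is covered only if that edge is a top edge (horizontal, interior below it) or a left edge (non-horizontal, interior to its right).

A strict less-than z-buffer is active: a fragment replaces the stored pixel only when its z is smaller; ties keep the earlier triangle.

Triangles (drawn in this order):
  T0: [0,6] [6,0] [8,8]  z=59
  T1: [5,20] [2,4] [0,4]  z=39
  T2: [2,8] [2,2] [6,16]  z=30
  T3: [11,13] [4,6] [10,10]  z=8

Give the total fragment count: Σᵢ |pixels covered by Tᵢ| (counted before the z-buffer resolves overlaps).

T0:
  2·area = 60
  edge (0, 6)→(6, 0): d=(6,-6) top-left  bias=+0
  edge (6, 0)→(8, 8): d=(2,8) right/bottom  bias=-1
  edge (8, 8)→(0, 6): d=(-8,-2) top-left  bias=+0
    (2,0)@(5, 1): e=[0,10,50] → #  [on edge]
    (3,0)@(7, 1): e=[12,-6,54] → ·
    (1,1)@(3, 3): e=[0,30,30] → #  [on edge]
    (3,1)@(7, 3): e=[24,-2,38] → ·
    (0,2)@(1, 5): e=[0,50,10] → #  [on edge]
    (3,2)@(7, 5): e=[36,2,22] → #
    (4,2)@(9, 5): e=[48,-14,26] → ·
    (0,3)@(1, 7): e=[12,54,-6] → ·
    (1,3)@(3, 7): e=[24,38,-2] → ·
    (2,3)@(5, 7): e=[36,22,2] → #
    (4,3)@(9, 7): e=[60,-10,10] → ·
    (2,4)@(5, 9): e=[48,26,-14] → ·
  covered (9 px):
    · · # · · · ·
    · # # · · · ·
    # # # # · · ·
    · · # # · · ·
    · · · · · · ·
    · · · · · · ·
    · · · · · · ·
    · · · · · · ·
    · · · · · · ·
    · · · · · · ·
    · · · · · · ·
T1:
  2·area = 32  (B↔C swapped to make it positive)
  edge (5, 20)→(0, 4): d=(-5,-16) top-left  bias=+0
  edge (0, 4)→(2, 4): d=(2,0) top-left  bias=+0
  edge (2, 4)→(5, 20): d=(3,16) right/bottom  bias=-1
    (0,2)@(1, 5): e=[11,2,19] → #
    (1,2)@(3, 5): e=[43,2,-13] → ·
    (0,3)@(1, 7): e=[1,6,25] → #
    (1,3)@(3, 7): e=[33,6,-7] → ·
    (0,4)@(1, 9): e=[-9,10,31] → ·
    (1,5)@(3, 11): e=[13,14,5] → #
    (2,5)@(5, 11): e=[45,14,-27] → ·
    (1,6)@(3, 13): e=[3,18,11] → #
    (2,6)@(5, 13): e=[35,18,-21] → ·
    (1,7)@(3, 15): e=[-7,22,17] → ·
  covered (4 px):
    · · · · · · ·
    · · · · · · ·
    # · · · · · ·
    # · · · · · ·
    · · · · · · ·
    · # · · · · ·
    · # · · · · ·
    · · · · · · ·
    · · · · · · ·
    · · · · · · ·
    · · · · · · ·
T2:
  2·area = 24
  edge (2, 8)→(2, 2): d=(0,-6) top-left  bias=+0
  edge (2, 2)→(6, 16): d=(4,14) right/bottom  bias=-1
  edge (6, 16)→(2, 8): d=(-4,-8) top-left  bias=+0
    (1,3)@(3, 7): e=[6,6,12] → #
    (2,3)@(5, 7): e=[18,-22,28] → ·
    (1,4)@(3, 9): e=[6,14,4] → #
    (2,4)@(5, 9): e=[18,-14,20] → ·
    (1,5)@(3, 11): e=[6,22,-4] → ·
    (2,6)@(5, 13): e=[18,2,4] → #
    (3,6)@(7, 13): e=[30,-26,20] → ·
    (2,7)@(5, 15): e=[18,10,-4] → ·
  covered (3 px):
    · · · · · · ·
    · · · · · · ·
    · · · · · · ·
    · # · · · · ·
    · # · · · · ·
    · · · · · · ·
    · · # · · · ·
    · · · · · · ·
    · · · · · · ·
    · · · · · · ·
    · · · · · · ·
T3:
  2·area = 14
  edge (11, 13)→(4, 6): d=(-7,-7) top-left  bias=+0
  edge (4, 6)→(10, 10): d=(6,4) right/bottom  bias=-1
  edge (10, 10)→(11, 13): d=(1,3) right/bottom  bias=-1
    (3,0)@(7, 1): e=[56,-42,0] → ·  [on edge]
    (0,1)@(1, 3): e=[0,-6,20] → ·  [on edge]
    (1,2)@(3, 5): e=[0,-2,16] → ·  [on edge]
    (2,3)@(5, 7): e=[0,2,12] → #  [on edge]
    (3,3)@(7, 7): e=[14,-6,6] → ·
    (4,3)@(9, 7): e=[28,-14,0] → ·  [on edge]
    (2,4)@(5, 9): e=[-14,14,14] → ·
    (3,4)@(7, 9): e=[0,6,8] → #  [on edge]
    (4,4)@(9, 9): e=[14,-2,2] → ·
    (3,5)@(7, 11): e=[-14,18,10] → ·
    (4,5)@(9, 11): e=[0,10,4] → #  [on edge]
    (5,5)@(11, 11): e=[14,2,-2] → ·
    (5,6)@(11, 13): e=[0,14,0] → ·  [on edge]
    (6,7)@(13, 15): e=[0,18,-4] → ·  [on edge]
    (6,9)@(13, 19): e=[-28,42,0] → ·  [on edge]
  covered (3 px):
    · · · · · · ·
    · · · · · · ·
    · · · · · · ·
    · · # · · · ·
    · · · # · · ·
    · · · · # · ·
    · · · · · · ·
    · · · · · · ·
    · · · · · · ·
    · · · · · · ·
    · · · · · · ·

Result: 19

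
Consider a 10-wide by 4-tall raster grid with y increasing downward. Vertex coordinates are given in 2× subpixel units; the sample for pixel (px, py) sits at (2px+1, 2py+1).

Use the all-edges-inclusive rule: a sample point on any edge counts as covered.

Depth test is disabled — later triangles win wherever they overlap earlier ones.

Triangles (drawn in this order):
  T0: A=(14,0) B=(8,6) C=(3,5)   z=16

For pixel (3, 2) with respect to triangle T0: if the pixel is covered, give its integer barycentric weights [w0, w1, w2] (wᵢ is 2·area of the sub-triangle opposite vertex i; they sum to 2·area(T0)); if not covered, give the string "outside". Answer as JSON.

T0:
  2·area = 36
  edge (14, 0)→(8, 6): d=(-6,6) inclusive
  edge (8, 6)→(3, 5): d=(-5,-1) inclusive
  edge (3, 5)→(14, 0): d=(11,-5) inclusive
    (6,0)@(13, 1): e=[0,30,6] → #  [on edge]
    (7,0)@(15, 1): e=[-12,32,16] → ·
    (4,1)@(9, 3): e=[12,16,8] → #
    (5,1)@(11, 3): e=[0,18,18] → #  [on edge]
    (6,1)@(13, 3): e=[-12,20,28] → ·
    (1,2)@(3, 5): e=[36,0,0] → #  [on edge]
    (2,2)@(5, 5): e=[24,2,10] → #
    (3,2)@(7, 5): e=[12,4,20] → #
    (4,2)@(9, 5): e=[0,6,30] → #  [on edge]
    (5,2)@(11, 5): e=[-12,8,40] → ·
    (1,3)@(3, 7): e=[24,-10,22] → ·
    (2,3)@(5, 7): e=[12,-8,32] → ·
    (3,3)@(7, 7): e=[0,-6,42] → ·  [on edge]
    (6,3)@(13, 7): e=[-36,0,72] → ·  [on edge]
  covered (7 px):
    · · · · · · # · · ·
    · · · · # # · · · ·
    · # # # # · · · · ·
    · · · · · · · · · ·

Answer: [4,20,12]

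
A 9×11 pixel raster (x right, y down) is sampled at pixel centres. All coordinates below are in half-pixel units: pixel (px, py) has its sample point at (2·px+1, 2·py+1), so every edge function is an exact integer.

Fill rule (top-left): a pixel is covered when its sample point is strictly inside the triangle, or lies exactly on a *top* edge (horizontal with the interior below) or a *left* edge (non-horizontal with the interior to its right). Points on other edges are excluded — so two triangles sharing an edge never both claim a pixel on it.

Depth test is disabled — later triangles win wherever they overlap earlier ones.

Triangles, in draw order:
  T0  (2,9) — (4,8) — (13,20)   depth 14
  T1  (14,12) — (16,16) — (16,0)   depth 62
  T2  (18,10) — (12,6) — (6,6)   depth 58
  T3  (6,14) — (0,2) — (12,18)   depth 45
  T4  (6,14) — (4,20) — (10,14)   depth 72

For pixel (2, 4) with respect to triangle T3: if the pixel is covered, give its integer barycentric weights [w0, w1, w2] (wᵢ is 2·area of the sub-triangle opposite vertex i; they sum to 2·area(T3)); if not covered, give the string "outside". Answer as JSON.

T0:
  2·area = 33
  edge (2, 9)→(4, 8): d=(2,-1) top-left  bias=+0
  edge (4, 8)→(13, 20): d=(9,12) right/bottom  bias=-1
  edge (13, 20)→(2, 9): d=(-11,-11) top-left  bias=+0
    (1,4)@(3, 9): e=[1,21,11] → X
    (2,4)@(5, 9): e=[3,-3,33] → .
    (1,5)@(3, 11): e=[5,39,-11] → .
    (2,5)@(5, 11): e=[7,15,11] → X
    (3,5)@(7, 11): e=[9,-9,33] → .
    (2,6)@(5, 13): e=[11,33,-11] → .
    (3,6)@(7, 13): e=[13,9,11] → X
    (4,6)@(9, 13): e=[15,-15,33] → .
    (3,7)@(7, 15): e=[17,27,-11] → .
    (4,7)@(9, 15): e=[19,3,11] → X
    (5,7)@(11, 15): e=[21,-21,33] → .
    (4,8)@(9, 17): e=[23,21,-11] → .
  covered (4 px):
    . . . . . . . . .
    . . . . . . . . .
    . . . . . . . . .
    . . . . . . . . .
    . X . . . . . . .
    . . X . . . . . .
    . . . X . . . . .
    . . . . X . . . .
    . . . . . . . . .
    . . . . . . . . .
    . . . . . . . . .
T1:
  2·area = 32  (B↔C swapped to make it positive)
  edge (14, 12)→(16, 0): d=(2,-12) top-left  bias=+0
  edge (16, 0)→(16, 16): d=(0,16) right/bottom  bias=-1
  edge (16, 16)→(14, 12): d=(-2,-4) top-left  bias=+0
    (7,3)@(15, 7): e=[2,16,14] → X
    (8,3)@(17, 7): e=[26,-16,22] → .
    (7,4)@(15, 9): e=[6,16,10] → X
    (8,4)@(17, 9): e=[30,-16,18] → .
    (7,5)@(15, 11): e=[10,16,6] → X
    (8,5)@(17, 11): e=[34,-16,14] → .
    (7,6)@(15, 13): e=[14,16,2] → X
    (8,6)@(17, 13): e=[38,-16,10] → .
    (7,7)@(15, 15): e=[18,16,-2] → .
  covered (4 px):
    . . . . . . . . .
    . . . . . . . . .
    . . . . . . . . .
    . . . . . . . X .
    . . . . . . . X .
    . . . . . . . X .
    . . . . . . . X .
    . . . . . . . . .
    . . . . . . . . .
    . . . . . . . . .
    . . . . . . . . .
T2:
  2·area = 24  (B↔C swapped to make it positive)
  edge (18, 10)→(6, 6): d=(-12,-4) top-left  bias=+0
  edge (6, 6)→(12, 6): d=(6,0) top-left  bias=+0
  edge (12, 6)→(18, 10): d=(6,4) right/bottom  bias=-1
    (1,2)@(3, 5): e=[0,-6,30] → .  [on edge]
    (4,3)@(9, 7): e=[0,6,18] → X  [on edge]
    (5,3)@(11, 7): e=[8,6,10] → X
    (6,3)@(13, 7): e=[16,6,2] → X
    (7,3)@(15, 7): e=[24,6,-6] → .
    (4,4)@(9, 9): e=[-24,18,30] → .
    (5,4)@(11, 9): e=[-16,18,22] → .
    (6,4)@(13, 9): e=[-8,18,14] → .
    (7,4)@(15, 9): e=[0,18,6] → X  [on edge]
    (8,4)@(17, 9): e=[8,18,-2] → .
    (7,5)@(15, 11): e=[-24,30,18] → .
  covered (4 px):
    . . . . . . . . .
    . . . . . . . . .
    . . . . . . . . .
    . . . . X X X . .
    . . . . . . . X .
    . . . . . . . . .
    . . . . . . . . .
    . . . . . . . . .
    . . . . . . . . .
    . . . . . . . . .
    . . . . . . . . .
T3:
  2·area = 48
  edge (6, 14)→(0, 2): d=(-6,-12) top-left  bias=+0
  edge (0, 2)→(12, 18): d=(12,16) right/bottom  bias=-1
  edge (12, 18)→(6, 14): d=(-6,-4) top-left  bias=+0
    (1,3)@(3, 7): e=[6,12,30] → X
    (2,3)@(5, 7): e=[30,-20,38] → .
    (1,4)@(3, 9): e=[-6,36,18] → .
    (2,4)@(5, 9): e=[18,4,26] → X
    (3,4)@(7, 9): e=[42,-28,34] → .
    (2,5)@(5, 11): e=[6,28,14] → X
    (3,5)@(7, 11): e=[30,-4,22] → .
    (2,6)@(5, 13): e=[-6,52,2] → .
    (3,6)@(7, 13): e=[18,20,10] → X
    (4,6)@(9, 13): e=[42,-12,18] → .
    (3,7)@(7, 15): e=[6,44,-2] → .
    (4,7)@(9, 15): e=[30,12,6] → X
  covered (6 px):
    . . . . . . . . .
    . . . . . . . . .
    . . . . . . . . .
    . X . . . . . . .
    . . X . . . . . .
    . . X . . . . . .
    . . . X . . . . .
    . . . . X . . . .
    . . . . . X . . .
    . . . . . . . . .
    . . . . . . . . .
T4:
  2·area = 24  (B↔C swapped to make it positive)
  edge (6, 14)→(10, 14): d=(4,0) top-left  bias=+0
  edge (10, 14)→(4, 20): d=(-6,6) right/bottom  bias=-1
  edge (4, 20)→(6, 14): d=(2,-6) top-left  bias=+0
    (4,2)@(9, 5): e=[-36,60,0] → .  [on edge]
    (8,3)@(17, 7): e=[-28,0,52] → .  [on edge]
    (7,4)@(15, 9): e=[-20,0,44] → .  [on edge]
    (3,5)@(7, 11): e=[-12,36,0] → .  [on edge]
    (6,5)@(13, 11): e=[-12,0,36] → .  [on edge]
    (5,6)@(11, 13): e=[-4,0,28] → .  [on edge]
    (3,7)@(7, 15): e=[4,12,8] → X
    (4,7)@(9, 15): e=[4,0,20] → .  [on edge]
    (2,8)@(5, 17): e=[12,12,0] → X  [on edge]
    (3,8)@(7, 17): e=[12,0,12] → .  [on edge]
    (2,9)@(5, 19): e=[20,0,4] → .  [on edge]
    (1,10)@(3, 21): e=[28,0,-4] → .  [on edge]
  covered (2 px):
    . . . . . . . . .
    . . . . . . . . .
    . . . . . . . . .
    . . . . . . . . .
    . . . . . . . . .
    . . . . . . . . .
    . . . . . . . . .
    . . . X . . . . .
    . . X . . . . . .
    . . . . . . . . .
    . . . . . . . . .

Answer: [4,26,18]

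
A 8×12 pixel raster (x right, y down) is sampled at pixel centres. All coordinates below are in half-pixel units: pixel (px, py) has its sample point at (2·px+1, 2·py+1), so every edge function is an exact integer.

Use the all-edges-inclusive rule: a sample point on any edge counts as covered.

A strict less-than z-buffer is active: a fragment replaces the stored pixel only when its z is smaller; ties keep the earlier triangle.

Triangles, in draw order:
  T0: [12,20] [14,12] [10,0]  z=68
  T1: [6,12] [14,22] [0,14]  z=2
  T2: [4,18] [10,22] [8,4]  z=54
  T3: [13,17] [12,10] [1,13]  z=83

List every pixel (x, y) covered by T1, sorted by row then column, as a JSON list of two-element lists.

T0:
  2·area = 56  (B↔C swapped to make it positive)
  edge (12, 20)→(10, 0): d=(-2,-20) inclusive
  edge (10, 0)→(14, 12): d=(4,12) inclusive
  edge (14, 12)→(12, 20): d=(-2,8) inclusive
    (5,1)@(11, 3): e=[14,0,42] → #  [on edge]
    (6,1)@(13, 3): e=[54,-24,26] → ·
    (5,2)@(11, 5): e=[10,8,38] → #
    (6,2)@(13, 5): e=[50,-16,22] → ·
    (5,3)@(11, 7): e=[6,16,34] → #
    (6,3)@(13, 7): e=[46,-8,18] → ·
    (5,4)@(11, 9): e=[2,24,30] → #
    (6,4)@(13, 9): e=[42,0,14] → #  [on edge]
    (7,4)@(15, 9): e=[82,-24,-2] → ·
    (5,5)@(11, 11): e=[-2,32,26] → ·
    (6,5)@(13, 11): e=[38,8,10] → #
    (7,5)@(15, 11): e=[78,-16,-6] → ·
    (7,7)@(15, 15): e=[70,0,-14] → ·  [on edge]
  covered (8 px):
    · · · · · · · ·
    · · · · · # · ·
    · · · · · # · ·
    · · · · · # · ·
    · · · · · # # ·
    · · · · · · # ·
    · · · · · · # ·
    · · · · · · # ·
    · · · · · · · ·
    · · · · · · · ·
    · · · · · · · ·
    · · · · · · · ·
T1:
  2·area = 76
  edge (6, 12)→(14, 22): d=(8,10) inclusive
  edge (14, 22)→(0, 14): d=(-14,-8) inclusive
  edge (0, 14)→(6, 12): d=(6,-2) inclusive
    (7,4)@(15, 9): e=[-114,190,0] → ·  [on edge]
    (4,5)@(9, 11): e=[-38,114,0] → ·  [on edge]
    (1,6)@(3, 13): e=[38,38,0] → #  [on edge]
    (2,6)@(5, 13): e=[18,54,4] → #
    (3,6)@(7, 13): e=[-2,70,8] → ·
    (1,7)@(3, 15): e=[54,10,12] → #
    (3,7)@(7, 15): e=[14,42,20] → #
    (4,7)@(9, 15): e=[-6,58,24] → ·
    (1,8)@(3, 17): e=[70,-18,24] → ·
    (2,8)@(5, 17): e=[50,-2,28] → ·
    (3,8)@(7, 17): e=[30,14,32] → #
    (4,8)@(9, 17): e=[10,30,36] → #
  covered (10 px):
    · · · · · · · ·
    · · · · · · · ·
    · · · · · · · ·
    · · · · · · · ·
    · · · · · · · ·
    · · · · · · · ·
    · # # · · · · ·
    · # # # · · · ·
    · · · # # · · ·
    · · · · # # · ·
    · · · · · · # ·
    · · · · · · · ·
T2:
  2·area = 100  (B↔C swapped to make it positive)
  edge (4, 18)→(8, 4): d=(4,-14) inclusive
  edge (8, 4)→(10, 22): d=(2,18) inclusive
  edge (10, 22)→(4, 18): d=(-6,-4) inclusive
    (3,4)@(7, 9): e=[6,28,66] → #
    (4,4)@(9, 9): e=[34,-8,74] → ·
    (3,5)@(7, 11): e=[14,32,54] → #
    (4,5)@(9, 11): e=[42,-4,62] → ·
    (3,6)@(7, 13): e=[22,36,42] → #
    (4,6)@(9, 13): e=[50,0,50] → #  [on edge]
    (5,6)@(11, 13): e=[78,-36,58] → ·
    (2,7)@(5, 15): e=[2,76,22] → #
    (5,7)@(11, 15): e=[86,-32,46] → ·
    (2,8)@(5, 17): e=[10,80,10] → #
    (5,8)@(11, 17): e=[94,-28,34] → ·
    (2,9)@(5, 19): e=[18,84,-2] → ·
  covered (13 px):
    · · · · · · · ·
    · · · · · · · ·
    · · · · · · · ·
    · · · · · · · ·
    · · · # · · · ·
    · · · # · · · ·
    · · · # # · · ·
    · · # # # · · ·
    · · # # # · · ·
    · · · # # · · ·
    · · · · # · · ·
    · · · · · · · ·
T3:
  2·area = 80  (B↔C swapped to make it positive)
  edge (13, 17)→(1, 13): d=(-12,-4) inclusive
  edge (1, 13)→(12, 10): d=(11,-3) inclusive
  edge (12, 10)→(13, 17): d=(1,7) inclusive
    (5,1)@(11, 3): e=[160,-80,0] → ·  [on edge]
    (4,5)@(9, 11): e=[56,2,22] → #
    (5,5)@(11, 11): e=[64,8,8] → #
    (6,5)@(13, 11): e=[72,14,-6] → ·
    (0,6)@(1, 13): e=[0,0,80] → #  [on edge]
    (1,6)@(3, 13): e=[8,6,66] → #
    (2,6)@(5, 13): e=[16,12,52] → #
    (3,6)@(7, 13): e=[24,18,38] → #
    (6,6)@(13, 13): e=[48,36,-4] → ·
    (0,7)@(1, 15): e=[-24,22,82] → ·
    (1,7)@(3, 15): e=[-16,28,68] → ·
    (2,7)@(5, 15): e=[-8,34,54] → ·
    (3,7)@(7, 15): e=[0,40,40] → #  [on edge]
    (6,8)@(13, 17): e=[0,80,0] → #  [on edge]
  covered (12 px):
    · · · · · · · ·
    · · · · · · · ·
    · · · · · · · ·
    · · · · · · · ·
    · · · · · · · ·
    · · · · # # · ·
    # # # # # # · ·
    · · · # # # · ·
    · · · · · · # ·
    · · · · · · · ·
    · · · · · · · ·
    · · · · · · · ·

Final: [[1,6],[2,6],[1,7],[2,7],[3,7],[3,8],[4,8],[4,9],[5,9],[6,10]]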